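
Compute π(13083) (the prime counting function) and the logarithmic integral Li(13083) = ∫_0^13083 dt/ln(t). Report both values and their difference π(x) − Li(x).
π(13083) = 1556;  Li(13083) ≈ 1575.87;  π(x) − Li(x) ≈ -19.87.

Direct count of primes ≤ 13083 gives π(13083) = 1556. Numerical evaluation of the logarithmic integral gives Li(13083) ≈ 1575.87. The difference π(x) − Li(x) ≈ -19.87 is typically negative for small/moderate x (Li(x) overestimates), though Littlewood's theorem shows this sign changes infinitely often.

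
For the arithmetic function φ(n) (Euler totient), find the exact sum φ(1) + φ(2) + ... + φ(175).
Σ_{n ≤ 175} φ(n) = 9370

Compute φ(n) for each 1 ≤ n ≤ 175: φ(1) = 1, φ(2) = 1, φ(3) = 2, φ(4) = 2, φ(5) = 4, φ(6) = 2, φ(7) = 6, φ(8) = 4, φ(9) = 6, φ(10) = 4, φ(11) = 10, φ(12) = 4, φ(13) = 12, φ(14) = 6, φ(15) = 8, φ(16) = 8, φ(17) = 16, φ(18) = 6, φ(19) = 18, φ(20) = 8, φ(21) = 12, φ(22) = 10, φ(23) = 22, φ(24) = 8, φ(25) = 20, φ(26) = 12, φ(27) = 18, φ(28) = 12, φ(29) = 28, φ(30) = 8, φ(31) = 30, φ(32) = 16, φ(33) = 20, φ(34) = 16, φ(35) = 24, φ(36) = 12, φ(37) = 36, φ(38) = 18, φ(39) = 24, φ(40) = 16, φ(41) = 40, φ(42) = 12, φ(43) = 42, φ(44) = 20, φ(45) = 24, φ(46) = 22, φ(47) = 46, φ(48) = 16, φ(49) = 42, φ(50) = 20, φ(51) = 32, φ(52) = 24, φ(53) = 52, φ(54) = 18, φ(55) = 40, φ(56) = 24, φ(57) = 36, φ(58) = 28, φ(59) = 58, φ(60) = 16, φ(61) = 60, φ(62) = 30, φ(63) = 36, φ(64) = 32, φ(65) = 48, φ(66) = 20, φ(67) = 66, φ(68) = 32, φ(69) = 44, φ(70) = 24, φ(71) = 70, φ(72) = 24, φ(73) = 72, φ(74) = 36, φ(75) = 40, φ(76) = 36, φ(77) = 60, φ(78) = 24, φ(79) = 78, φ(80) = 32, φ(81) = 54, φ(82) = 40, φ(83) = 82, φ(84) = 24, φ(85) = 64, φ(86) = 42, φ(87) = 56, φ(88) = 40, φ(89) = 88, φ(90) = 24, φ(91) = 72, φ(92) = 44, φ(93) = 60, φ(94) = 46, φ(95) = 72, φ(96) = 32, φ(97) = 96, φ(98) = 42, φ(99) = 60, φ(100) = 40, φ(101) = 100, φ(102) = 32, φ(103) = 102, φ(104) = 48, φ(105) = 48, φ(106) = 52, φ(107) = 106, φ(108) = 36, φ(109) = 108, φ(110) = 40, φ(111) = 72, φ(112) = 48, φ(113) = 112, φ(114) = 36, φ(115) = 88, φ(116) = 56, φ(117) = 72, φ(118) = 58, φ(119) = 96, φ(120) = 32, φ(121) = 110, φ(122) = 60, φ(123) = 80, φ(124) = 60, φ(125) = 100, φ(126) = 36, φ(127) = 126, φ(128) = 64, φ(129) = 84, φ(130) = 48, φ(131) = 130, φ(132) = 40, φ(133) = 108, φ(134) = 66, φ(135) = 72, φ(136) = 64, φ(137) = 136, φ(138) = 44, φ(139) = 138, φ(140) = 48, φ(141) = 92, φ(142) = 70, φ(143) = 120, φ(144) = 48, φ(145) = 112, φ(146) = 72, φ(147) = 84, φ(148) = 72, φ(149) = 148, φ(150) = 40, φ(151) = 150, φ(152) = 72, φ(153) = 96, φ(154) = 60, φ(155) = 120, φ(156) = 48, φ(157) = 156, φ(158) = 78, φ(159) = 104, φ(160) = 64, φ(161) = 132, φ(162) = 54, φ(163) = 162, φ(164) = 80, φ(165) = 80, φ(166) = 82, φ(167) = 166, φ(168) = 48, φ(169) = 156, φ(170) = 64, φ(171) = 108, φ(172) = 84, φ(173) = 172, φ(174) = 56, φ(175) = 120. Summing all 175 values: 9370. (Average order: Σ_{n ≤ x} φ(n) ~ (3/π²) x². For x = 175, (3/π²)·175² ≈ 9308.88.)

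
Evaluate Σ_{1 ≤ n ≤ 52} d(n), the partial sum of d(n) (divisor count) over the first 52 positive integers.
Σ_{n ≤ 52} d(n) = 217

Compute d(n) for each 1 ≤ n ≤ 52: d(1) = 1, d(2) = 2, d(3) = 2, d(4) = 3, d(5) = 2, d(6) = 4, d(7) = 2, d(8) = 4, d(9) = 3, d(10) = 4, d(11) = 2, d(12) = 6, d(13) = 2, d(14) = 4, d(15) = 4, d(16) = 5, d(17) = 2, d(18) = 6, d(19) = 2, d(20) = 6, d(21) = 4, d(22) = 4, d(23) = 2, d(24) = 8, d(25) = 3, d(26) = 4, d(27) = 4, d(28) = 6, d(29) = 2, d(30) = 8, d(31) = 2, d(32) = 6, d(33) = 4, d(34) = 4, d(35) = 4, d(36) = 9, d(37) = 2, d(38) = 4, d(39) = 4, d(40) = 8, d(41) = 2, d(42) = 8, d(43) = 2, d(44) = 6, d(45) = 6, d(46) = 4, d(47) = 2, d(48) = 10, d(49) = 3, d(50) = 6, d(51) = 4, d(52) = 6. Summing all 52 values: 217. (Dirichlet's divisor formula: Σ_{n ≤ x} d(n) = x ln(x) + (2γ − 1) x + O(√x). For x = 52, the asymptotic estimate is ≈ 213.50.)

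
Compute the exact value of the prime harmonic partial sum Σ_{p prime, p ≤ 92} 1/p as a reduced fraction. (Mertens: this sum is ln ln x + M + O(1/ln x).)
Σ 1/p = 42605658161771733665696611824842057/23768741896345550770650537601358310

π(92) = 24, so the primes ≤ 92 are [2, 3, 5, 7, 11, 13, 17, 19, 23, 29, 31, 37, 41, 43, 47, 53, 59, 61, 67, 71, 73, 79, 83, 89]. Summing 1/p over these primes: 42605658161771733665696611824842057/23768741896345550770650537601358310 ≈ 1.7925. Mertens estimate ln ln(92) + 0.2615 ≈ 1.7704.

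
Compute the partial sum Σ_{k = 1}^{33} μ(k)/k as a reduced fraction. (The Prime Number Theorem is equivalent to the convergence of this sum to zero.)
Σ μ(k)/k = -6504197377/200560490130

Values of μ(k) for 1 ≤ k ≤ 33: μ(1) = 1, μ(2) = -1, μ(3) = -1, μ(5) = -1, μ(6) = 1, μ(7) = -1, μ(10) = 1, μ(11) = -1, μ(13) = -1, μ(14) = 1, μ(15) = 1, μ(17) = -1, μ(19) = -1, μ(21) = 1, μ(22) = 1, μ(23) = -1, μ(26) = 1, μ(29) = -1, μ(30) = -1, μ(31) = -1, μ(33) = 1, with μ = 0 on non-squarefree integers. Summing μ(k)/k for k where μ(k) ≠ 0 gives -6504197377/200560490130 ≈ -0.0324. (PNT ⟺ this sum → 0 as n → ∞.)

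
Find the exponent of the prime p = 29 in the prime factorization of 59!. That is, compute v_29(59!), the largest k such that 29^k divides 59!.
v_29(59!) = 2

Legendre's formula: v_p(n!) = Σ_{k ≥ 1} ⌊n / p^k⌋. For p = 29, n = 59, the terms are:
  ⌊59/29^1⌋ = ⌊59/29⌋ = 2
(the next term ⌊59/29^2⌋ = 0, terminating the sum). Summing: v_29(59!) = 2 = 2.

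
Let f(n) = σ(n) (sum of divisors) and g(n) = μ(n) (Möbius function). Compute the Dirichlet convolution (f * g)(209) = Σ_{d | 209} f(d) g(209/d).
(σ * μ)(209) = 209

Divisors of 209: [1, 11, 19, 209]. For each d | 209:
  d = 1: σ(1) · μ(209/1) = 1 · 1 = 1
  d = 11: σ(11) · μ(209/11) = 12 · -1 = -12
  d = 19: σ(19) · μ(209/19) = 20 · -1 = -20
  d = 209: σ(209) · μ(209/209) = 240 · 1 = 240
Summing: (σ * μ)(209) = 1 + -12 + -20 + 240 = 209.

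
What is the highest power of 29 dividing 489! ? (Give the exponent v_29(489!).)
v_29(489!) = 16

Legendre's formula: v_p(n!) = Σ_{k ≥ 1} ⌊n / p^k⌋. For p = 29, n = 489, the terms are:
  ⌊489/29^1⌋ = ⌊489/29⌋ = 16
(the next term ⌊489/29^2⌋ = 0, terminating the sum). Summing: v_29(489!) = 16 = 16.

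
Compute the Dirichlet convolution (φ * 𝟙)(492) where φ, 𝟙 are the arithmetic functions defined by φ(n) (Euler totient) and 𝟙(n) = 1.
(φ * 𝟙)(492) = 492

Divisors of 492: [1, 2, 3, 4, 6, 12, 41, 82, 123, 164, 246, 492]. For each d | 492:
  d = 1: φ(1) · 𝟙(492/1) = 1 · 1 = 1
  d = 2: φ(2) · 𝟙(492/2) = 1 · 1 = 1
  d = 3: φ(3) · 𝟙(492/3) = 2 · 1 = 2
  d = 4: φ(4) · 𝟙(492/4) = 2 · 1 = 2
  d = 6: φ(6) · 𝟙(492/6) = 2 · 1 = 2
  d = 12: φ(12) · 𝟙(492/12) = 4 · 1 = 4
  d = 41: φ(41) · 𝟙(492/41) = 40 · 1 = 40
  d = 82: φ(82) · 𝟙(492/82) = 40 · 1 = 40
  d = 123: φ(123) · 𝟙(492/123) = 80 · 1 = 80
  d = 164: φ(164) · 𝟙(492/164) = 80 · 1 = 80
  d = 246: φ(246) · 𝟙(492/246) = 80 · 1 = 80
  d = 492: φ(492) · 𝟙(492/492) = 160 · 1 = 160
Summing: (φ * 𝟙)(492) = 1 + 1 + 2 + 2 + 2 + 4 + 40 + 40 + 80 + 80 + 80 + 160 = 492.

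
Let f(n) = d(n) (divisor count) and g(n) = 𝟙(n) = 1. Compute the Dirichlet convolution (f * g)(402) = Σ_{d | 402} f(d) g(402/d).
(d * 𝟙)(402) = 27

Divisors of 402: [1, 2, 3, 6, 67, 134, 201, 402]. For each d | 402:
  d = 1: d(1) · 𝟙(402/1) = 1 · 1 = 1
  d = 2: d(2) · 𝟙(402/2) = 2 · 1 = 2
  d = 3: d(3) · 𝟙(402/3) = 2 · 1 = 2
  d = 6: d(6) · 𝟙(402/6) = 4 · 1 = 4
  d = 67: d(67) · 𝟙(402/67) = 2 · 1 = 2
  d = 134: d(134) · 𝟙(402/134) = 4 · 1 = 4
  d = 201: d(201) · 𝟙(402/201) = 4 · 1 = 4
  d = 402: d(402) · 𝟙(402/402) = 8 · 1 = 8
Summing: (d * 𝟙)(402) = 1 + 2 + 2 + 4 + 2 + 4 + 4 + 8 = 27.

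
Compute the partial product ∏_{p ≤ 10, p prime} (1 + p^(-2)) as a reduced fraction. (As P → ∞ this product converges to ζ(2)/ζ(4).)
∏ = 650/441

The primes p ≤ 10 are [2, 3, 5, 7]. For each, (1 + 1/p^2) = (p^2 + 1)/p^2. Multiplying these fractions over p ∈ [2, 3, 5, 7] gives 650/441. (In the limit P → ∞ this tends to ζ(2)/ζ(4).)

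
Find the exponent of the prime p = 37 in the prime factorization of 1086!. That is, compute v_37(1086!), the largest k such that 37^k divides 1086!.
v_37(1086!) = 29

Legendre's formula: v_p(n!) = Σ_{k ≥ 1} ⌊n / p^k⌋. For p = 37, n = 1086, the terms are:
  ⌊1086/37^1⌋ = ⌊1086/37⌋ = 29
(the next term ⌊1086/37^2⌋ = 0, terminating the sum). Summing: v_37(1086!) = 29 = 29.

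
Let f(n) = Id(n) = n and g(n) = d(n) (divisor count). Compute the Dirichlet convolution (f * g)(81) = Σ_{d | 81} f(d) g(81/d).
(Id * d)(81) = 179

Divisors of 81: [1, 3, 9, 27, 81]. For each d | 81:
  d = 1: Id(1) · d(81/1) = 1 · 5 = 5
  d = 3: Id(3) · d(81/3) = 3 · 4 = 12
  d = 9: Id(9) · d(81/9) = 9 · 3 = 27
  d = 27: Id(27) · d(81/27) = 27 · 2 = 54
  d = 81: Id(81) · d(81/81) = 81 · 1 = 81
Summing: (Id * d)(81) = 5 + 12 + 27 + 54 + 81 = 179.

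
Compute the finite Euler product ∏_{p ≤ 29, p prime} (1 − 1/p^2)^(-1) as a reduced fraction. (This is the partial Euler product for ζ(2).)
∏ = 86285158710179/52836150804480

The primes p ≤ 29 are [2, 3, 5, 7, 11, 13, 17, 19, 23, 29]. For each prime, (1 − 1/p^2)^(-1) = p^2 / (p^2 − 1). The product is (1 − 1/2^2)^(-1), (1 − 1/3^2)^(-1), (1 − 1/5^2)^(-1), (1 − 1/7^2)^(-1), (1 − 1/11^2)^(-1), (1 − 1/13^2)^(-1), (1 − 1/17^2)^(-1), (1 − 1/19^2)^(-1), (1 − 1/23^2)^(-1), (1 − 1/29^2)^(-1) = ∏ p^2 / (p^2 − 1) = 86285158710179/52836150804480.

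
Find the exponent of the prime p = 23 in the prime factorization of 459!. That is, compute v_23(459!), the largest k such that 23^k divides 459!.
v_23(459!) = 19

Legendre's formula: v_p(n!) = Σ_{k ≥ 1} ⌊n / p^k⌋. For p = 23, n = 459, the terms are:
  ⌊459/23^1⌋ = ⌊459/23⌋ = 19
(the next term ⌊459/23^2⌋ = 0, terminating the sum). Summing: v_23(459!) = 19 = 19.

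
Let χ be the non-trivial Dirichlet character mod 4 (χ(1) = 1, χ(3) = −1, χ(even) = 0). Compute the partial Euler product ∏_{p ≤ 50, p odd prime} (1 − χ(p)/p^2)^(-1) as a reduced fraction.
∏ = 114726379539814929565547/125247697987829760000000

The odd primes p ≤ 50 are [3, 5, 7, 11, 13, 17, 19, 23, 29, 31, 37, 41, 43, 47]. For each, χ(p) = 1 if p ≡ 1 mod 4, χ(p) = −1 if p ≡ 3 mod 4. Taking (1 − χ(p)/p^2)^(-1) = p^2/(p^2 − χ(p)): (1 − (-1)/3^2)^(-1) · (1 − (1)/5^2)^(-1) · (1 − (-1)/7^2)^(-1) · (1 − (-1)/11^2)^(-1) · (1 − (1)/13^2)^(-1) · (1 − (1)/17^2)^(-1) · (1 − (-1)/19^2)^(-1) · (1 − (-1)/23^2)^(-1) · (1 − (1)/29^2)^(-1) · (1 − (-1)/31^2)^(-1) · (1 − (1)/37^2)^(-1) · (1 − (1)/41^2)^(-1) · (1 − (-1)/43^2)^(-1) · (1 − (-1)/47^2)^(-1) = 114726379539814929565547/125247697987829760000000.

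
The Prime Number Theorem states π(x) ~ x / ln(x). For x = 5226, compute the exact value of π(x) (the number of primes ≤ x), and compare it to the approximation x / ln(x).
π(5226) = 693;  x/ln(x) ≈ 610.41;  relative error ≈ 11.92%.

Directly count primes up to 5226: π(5226) = 693. The PNT approximation gives 5226/ln(5226) ≈ 5226/8.56140 ≈ 610.41. Relative error (π(x) − x/ln(x)) / π(x) ≈ 11.92%; the approximation is known to undercount slightly (Li(x) is a better estimate).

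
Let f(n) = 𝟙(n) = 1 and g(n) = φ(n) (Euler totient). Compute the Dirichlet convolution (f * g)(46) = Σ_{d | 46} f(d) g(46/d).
(𝟙 * φ)(46) = 46

Divisors of 46: [1, 2, 23, 46]. For each d | 46:
  d = 1: 𝟙(1) · φ(46/1) = 1 · 22 = 22
  d = 2: 𝟙(2) · φ(46/2) = 1 · 22 = 22
  d = 23: 𝟙(23) · φ(46/23) = 1 · 1 = 1
  d = 46: 𝟙(46) · φ(46/46) = 1 · 1 = 1
Summing: (𝟙 * φ)(46) = 22 + 22 + 1 + 1 = 46.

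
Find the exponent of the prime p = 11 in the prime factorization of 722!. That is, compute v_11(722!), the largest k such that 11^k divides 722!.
v_11(722!) = 70

Legendre's formula: v_p(n!) = Σ_{k ≥ 1} ⌊n / p^k⌋. For p = 11, n = 722, the terms are:
  ⌊722/11^1⌋ = ⌊722/11⌋ = 65
  ⌊722/11^2⌋ = ⌊722/121⌋ = 5
(the next term ⌊722/11^3⌋ = 0, terminating the sum). Summing: v_11(722!) = 65 + 5 = 70.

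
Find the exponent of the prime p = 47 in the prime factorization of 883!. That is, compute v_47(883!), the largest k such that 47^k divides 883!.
v_47(883!) = 18

Legendre's formula: v_p(n!) = Σ_{k ≥ 1} ⌊n / p^k⌋. For p = 47, n = 883, the terms are:
  ⌊883/47^1⌋ = ⌊883/47⌋ = 18
(the next term ⌊883/47^2⌋ = 0, terminating the sum). Summing: v_47(883!) = 18 = 18.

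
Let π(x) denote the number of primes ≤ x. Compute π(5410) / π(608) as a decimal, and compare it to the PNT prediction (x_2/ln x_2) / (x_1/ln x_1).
π(5410)/π(608) = 713/111 ≈ 6.4234;  PNT prediction ≈ 6.6354.

π(608) = 111 and π(5410) = 713, so π(5410)/π(608) ≈ 6.4234. The PNT-predicted ratio is (5410/ln(5410)) / (608/ln(608)) ≈ 6.6354. The two agree to within a few percent, as expected.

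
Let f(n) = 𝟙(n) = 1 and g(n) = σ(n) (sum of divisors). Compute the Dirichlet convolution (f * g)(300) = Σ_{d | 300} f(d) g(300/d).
(𝟙 * σ)(300) = 2090

Divisors of 300: [1, 2, 3, 4, 5, 6, 10, 12, 15, 20, 25, 30, 50, 60, 75, 100, 150, 300]. For each d | 300:
  d = 1: 𝟙(1) · σ(300/1) = 1 · 868 = 868
  d = 2: 𝟙(2) · σ(300/2) = 1 · 372 = 372
  d = 3: 𝟙(3) · σ(300/3) = 1 · 217 = 217
  d = 4: 𝟙(4) · σ(300/4) = 1 · 124 = 124
  d = 5: 𝟙(5) · σ(300/5) = 1 · 168 = 168
  d = 6: 𝟙(6) · σ(300/6) = 1 · 93 = 93
  d = 10: 𝟙(10) · σ(300/10) = 1 · 72 = 72
  d = 12: 𝟙(12) · σ(300/12) = 1 · 31 = 31
  d = 15: 𝟙(15) · σ(300/15) = 1 · 42 = 42
  d = 20: 𝟙(20) · σ(300/20) = 1 · 24 = 24
  d = 25: 𝟙(25) · σ(300/25) = 1 · 28 = 28
  d = 30: 𝟙(30) · σ(300/30) = 1 · 18 = 18
  d = 50: 𝟙(50) · σ(300/50) = 1 · 12 = 12
  d = 60: 𝟙(60) · σ(300/60) = 1 · 6 = 6
  d = 75: 𝟙(75) · σ(300/75) = 1 · 7 = 7
  d = 100: 𝟙(100) · σ(300/100) = 1 · 4 = 4
  d = 150: 𝟙(150) · σ(300/150) = 1 · 3 = 3
  d = 300: 𝟙(300) · σ(300/300) = 1 · 1 = 1
Summing: (𝟙 * σ)(300) = 868 + 372 + 217 + 124 + 168 + 93 + 72 + 31 + 42 + 24 + 28 + 18 + 12 + 6 + 7 + 4 + 3 + 1 = 2090.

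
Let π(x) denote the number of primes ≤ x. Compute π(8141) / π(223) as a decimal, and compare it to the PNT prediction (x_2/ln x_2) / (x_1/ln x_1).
π(8141)/π(223) = 1022/48 ≈ 21.2917;  PNT prediction ≈ 21.9218.

π(223) = 48 and π(8141) = 1022, so π(8141)/π(223) ≈ 21.2917. The PNT-predicted ratio is (8141/ln(8141)) / (223/ln(223)) ≈ 21.9218. The two agree to within a few percent, as expected.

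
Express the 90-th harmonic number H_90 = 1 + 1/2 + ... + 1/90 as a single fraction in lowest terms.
H_90 = 3653182778990767589396015372875328285861/718766754945489455304472257065075294400

Direct summation: H_90 = 1 + 1/2 + ... + 1/90. The least common denominator is lcm(1, ..., 90) = 718766754945489455304472257065075294400; over this denominator the numerator is 718766754945489455304472257065075294400 + 359383377472744727652236128532537647200 + 239588918315163151768157419021691764800 + 179691688736372363826118064266268823600 + 143753350989097891060894451413015058880 + 119794459157581575884078709510845882400 + 102680964992212779329210322437867899200 + 89845844368186181913059032133134411800 + 79862972771721050589385806340563921600 + 71876675494548945530447225706507529440 + 65342432267771768664042932460461390400 + 59897229578790787942039354755422941200 + 55289750380422265792651712081928868800 + 51340482496106389664605161218933949600 + 47917783663032630353631483804338352960 + 44922922184093090956529516066567205900 + 42280397349734673841439544533239723200 + 39931486385860525294692903170281960800 + 37829829207657339752866960898161857600 + 35938337747274472765223612853253764720 + 34226988330737593109736774145955966400 + 32671216133885884332021466230230695200 + 31250728475890845882803141611525012800 + 29948614789395393971019677377711470600 + 28750670197819578212178890282603011776 + 27644875190211132896325856040964434400 + 26620990923907016863128602113521307200 + 25670241248053194832302580609466974800 + 24785060515361705355326629553968113600 + 23958891831516315176815741902169176480 + 23186024353080305009821685711776622400 + 22461461092046545478264758033283602950 + 21780810755923922888014310820153796800 + 21140198674867336920719772266619861600 + 20536192998442555865842064487573579840 + 19965743192930262647346451585140980400 + 19426128512040255548769520461218251200 + 18914914603828669876433480449080928800 + 18429916793474088597550570693976289600 + 17969168873637236382611806426626882360 + 17530896462085108665962737977196958400 + 17113494165368796554868387072977983200 + 16715505928964871053592378071280820800 + 16335608066942942166010733115115347600 + 15972594554344210117877161268112784320 + 15625364237945422941401570805762506400 + 15292909679691265006478133129044155200 + 14974307394697696985509838688855735300 + 14668709284601825618458617491123985600 + 14375335098909789106089445141301505888 + 14093465783244891280479848177746574400 + 13822437595105566448162928020482217200 + 13561636885763951986876835038963684800 + 13310495461953508431564301056760653600 + 13068486453554353732808586492092278080 + 12835120624026597416151290304733487400 + 12609943069219113250955653632720619200 + 12392530257680852677663314776984056800 + 12182487371957448394991055204492801600 + 11979445915758157588407870951084588240 + 11783061556483433693515938640411070400 + 11593012176540152504910842855888311200 + 11408996110245864369912258048651988800 + 11230730546023272739132379016641801475 + 11057950076084453158530342416385773760 + 10890405377961961444007155410076898400 + 10727862014111782914992123239777243200 + 10570099337433668460359886133309930800 + 10416909491963615294267713870508337600 + 10268096499221277932921032243786789920 + 10123475421767457116964397986832046400 + 9982871596465131323673225792570490200 + 9846119930760129524718798041987332800 + 9713064256020127774384760230609125600 + 9583556732606526070726296760867670592 + 9457457301914334938216740224540464400 + 9334633181110252666291847494351627200 + 9214958396737044298775285346988144800 + 9098313353740372851955345026140193600 + 8984584436818618191305903213313441180 + 8873663641302338954376200704507102400 + 8765448231042554332981368988598479200 + 8659840421029993437403280205603316800 + 8556747082684398277434193536488991600 + 8456079469946934768287908906647944640 + 8357752964482435526796189035640410400 + 8261686838453901785108876517989371200 + 8167804033471471083005366557557673800 + 8076030954443701744994070304101969600 + 7986297277172105058938580634056392160 = 3653182778990767589396015372875328285861, so H_90 = 3653182778990767589396015372875328285861/718766754945489455304472257065075294400 (already in lowest terms) ≈ 5.08257. (The PNT-adjacent estimate ln(90) + γ ≈ 5.07703 matches within O(1/n).)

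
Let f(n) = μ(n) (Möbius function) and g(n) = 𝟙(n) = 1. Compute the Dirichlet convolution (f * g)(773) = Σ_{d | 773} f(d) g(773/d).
(μ * 𝟙)(773) = 0

Divisors of 773: [1, 773]. For each d | 773:
  d = 1: μ(1) · 𝟙(773/1) = 1 · 1 = 1
  d = 773: μ(773) · 𝟙(773/773) = -1 · 1 = -1
Summing: (μ * 𝟙)(773) = 1 + -1 = 0.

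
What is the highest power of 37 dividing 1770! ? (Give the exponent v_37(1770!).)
v_37(1770!) = 48

Legendre's formula: v_p(n!) = Σ_{k ≥ 1} ⌊n / p^k⌋. For p = 37, n = 1770, the terms are:
  ⌊1770/37^1⌋ = ⌊1770/37⌋ = 47
  ⌊1770/37^2⌋ = ⌊1770/1369⌋ = 1
(the next term ⌊1770/37^3⌋ = 0, terminating the sum). Summing: v_37(1770!) = 47 + 1 = 48.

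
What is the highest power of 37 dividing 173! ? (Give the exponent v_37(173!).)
v_37(173!) = 4

Legendre's formula: v_p(n!) = Σ_{k ≥ 1} ⌊n / p^k⌋. For p = 37, n = 173, the terms are:
  ⌊173/37^1⌋ = ⌊173/37⌋ = 4
(the next term ⌊173/37^2⌋ = 0, terminating the sum). Summing: v_37(173!) = 4 = 4.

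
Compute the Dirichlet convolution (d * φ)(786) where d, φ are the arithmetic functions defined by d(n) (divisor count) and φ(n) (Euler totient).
(d * φ)(786) = 1584

Divisors of 786: [1, 2, 3, 6, 131, 262, 393, 786]. For each d | 786:
  d = 1: d(1) · φ(786/1) = 1 · 260 = 260
  d = 2: d(2) · φ(786/2) = 2 · 260 = 520
  d = 3: d(3) · φ(786/3) = 2 · 130 = 260
  d = 6: d(6) · φ(786/6) = 4 · 130 = 520
  d = 131: d(131) · φ(786/131) = 2 · 2 = 4
  d = 262: d(262) · φ(786/262) = 4 · 2 = 8
  d = 393: d(393) · φ(786/393) = 4 · 1 = 4
  d = 786: d(786) · φ(786/786) = 8 · 1 = 8
Summing: (d * φ)(786) = 260 + 520 + 260 + 520 + 4 + 8 + 4 + 8 = 1584.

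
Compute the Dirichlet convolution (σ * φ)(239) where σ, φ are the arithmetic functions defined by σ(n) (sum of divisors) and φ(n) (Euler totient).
(σ * φ)(239) = 478

Divisors of 239: [1, 239]. For each d | 239:
  d = 1: σ(1) · φ(239/1) = 1 · 238 = 238
  d = 239: σ(239) · φ(239/239) = 240 · 1 = 240
Summing: (σ * φ)(239) = 238 + 240 = 478.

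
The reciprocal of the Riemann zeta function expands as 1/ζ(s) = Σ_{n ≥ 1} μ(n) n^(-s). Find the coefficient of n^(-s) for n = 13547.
μ(13547) = -1

Factor n = 13547 = 19 · 23 · 31. μ(n) = 0 if any exponent ≥ 2 (not squarefree); otherwise μ(n) = (−1)^{ω(n)} where ω(n) is the number of distinct prime factors. Applying: μ(13547) = -1.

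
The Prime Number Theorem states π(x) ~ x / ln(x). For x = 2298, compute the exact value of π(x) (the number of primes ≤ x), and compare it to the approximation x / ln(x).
π(2298) = 342;  x/ln(x) ≈ 296.91;  relative error ≈ 13.19%.

Directly count primes up to 2298: π(2298) = 342. The PNT approximation gives 2298/ln(2298) ≈ 2298/7.73979 ≈ 296.91. Relative error (π(x) − x/ln(x)) / π(x) ≈ 13.19%; the approximation is known to undercount slightly (Li(x) is a better estimate).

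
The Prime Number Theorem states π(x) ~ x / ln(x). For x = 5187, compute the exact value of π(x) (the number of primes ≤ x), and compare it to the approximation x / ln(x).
π(5187) = 690;  x/ln(x) ≈ 606.39;  relative error ≈ 12.12%.

Directly count primes up to 5187: π(5187) = 690. The PNT approximation gives 5187/ln(5187) ≈ 5187/8.55391 ≈ 606.39. Relative error (π(x) − x/ln(x)) / π(x) ≈ 12.12%; the approximation is known to undercount slightly (Li(x) is a better estimate).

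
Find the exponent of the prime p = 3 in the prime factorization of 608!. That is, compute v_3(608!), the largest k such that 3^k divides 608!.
v_3(608!) = 300

Legendre's formula: v_p(n!) = Σ_{k ≥ 1} ⌊n / p^k⌋. For p = 3, n = 608, the terms are:
  ⌊608/3^1⌋ = ⌊608/3⌋ = 202
  ⌊608/3^2⌋ = ⌊608/9⌋ = 67
  ⌊608/3^3⌋ = ⌊608/27⌋ = 22
  ⌊608/3^4⌋ = ⌊608/81⌋ = 7
  ⌊608/3^5⌋ = ⌊608/243⌋ = 2
(the next term ⌊608/3^6⌋ = 0, terminating the sum). Summing: v_3(608!) = 202 + 67 + 22 + 7 + 2 = 300.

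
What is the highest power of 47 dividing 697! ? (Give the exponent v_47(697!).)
v_47(697!) = 14

Legendre's formula: v_p(n!) = Σ_{k ≥ 1} ⌊n / p^k⌋. For p = 47, n = 697, the terms are:
  ⌊697/47^1⌋ = ⌊697/47⌋ = 14
(the next term ⌊697/47^2⌋ = 0, terminating the sum). Summing: v_47(697!) = 14 = 14.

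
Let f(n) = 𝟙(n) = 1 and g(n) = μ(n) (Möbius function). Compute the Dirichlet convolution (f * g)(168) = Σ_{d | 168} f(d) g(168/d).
(𝟙 * μ)(168) = 0

Divisors of 168: [1, 2, 3, 4, 6, 7, 8, 12, 14, 21, 24, 28, 42, 56, 84, 168]. For each d | 168:
  d = 1: 𝟙(1) · μ(168/1) = 1 · 0 = 0
  d = 2: 𝟙(2) · μ(168/2) = 1 · 0 = 0
  d = 3: 𝟙(3) · μ(168/3) = 1 · 0 = 0
  d = 4: 𝟙(4) · μ(168/4) = 1 · -1 = -1
  d = 6: 𝟙(6) · μ(168/6) = 1 · 0 = 0
  d = 7: 𝟙(7) · μ(168/7) = 1 · 0 = 0
  d = 8: 𝟙(8) · μ(168/8) = 1 · 1 = 1
  d = 12: 𝟙(12) · μ(168/12) = 1 · 1 = 1
  d = 14: 𝟙(14) · μ(168/14) = 1 · 0 = 0
  d = 21: 𝟙(21) · μ(168/21) = 1 · 0 = 0
  d = 24: 𝟙(24) · μ(168/24) = 1 · -1 = -1
  d = 28: 𝟙(28) · μ(168/28) = 1 · 1 = 1
  d = 42: 𝟙(42) · μ(168/42) = 1 · 0 = 0
  d = 56: 𝟙(56) · μ(168/56) = 1 · -1 = -1
  d = 84: 𝟙(84) · μ(168/84) = 1 · -1 = -1
  d = 168: 𝟙(168) · μ(168/168) = 1 · 1 = 1
Summing: (𝟙 * μ)(168) = 0 + 0 + 0 + -1 + 0 + 0 + 1 + 1 + 0 + 0 + -1 + 1 + 0 + -1 + -1 + 1 = 0.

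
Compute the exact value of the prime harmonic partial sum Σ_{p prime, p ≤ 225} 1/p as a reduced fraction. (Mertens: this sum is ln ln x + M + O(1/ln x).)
Σ 1/p = 718699639327957473429492425322377115938612460993073775465130392853544377727917042657991/367009731827331916465034565550136732339800312955331782619462457039988073311157667212930

π(225) = 48, so the primes ≤ 225 are [2, 3, 5, 7, 11, 13, 17, 19, 23, 29, 31, 37, 41, 43, 47, 53, 59, 61, 67, 71, 73, 79, 83, 89, 97, 101, 103, 107, 109, 113, 127, 131, 137, 139, 149, 151, 157, 163, 167, 173, 179, 181, 191, 193, 197, 199, 211, 223]. Summing 1/p over these primes: 718699639327957473429492425322377115938612460993073775465130392853544377727917042657991/367009731827331916465034565550136732339800312955331782619462457039988073311157667212930 ≈ 1.9583. Mertens estimate ln ln(225) + 0.2615 ≈ 1.9509.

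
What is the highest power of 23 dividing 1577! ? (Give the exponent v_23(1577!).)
v_23(1577!) = 70

Legendre's formula: v_p(n!) = Σ_{k ≥ 1} ⌊n / p^k⌋. For p = 23, n = 1577, the terms are:
  ⌊1577/23^1⌋ = ⌊1577/23⌋ = 68
  ⌊1577/23^2⌋ = ⌊1577/529⌋ = 2
(the next term ⌊1577/23^3⌋ = 0, terminating the sum). Summing: v_23(1577!) = 68 + 2 = 70.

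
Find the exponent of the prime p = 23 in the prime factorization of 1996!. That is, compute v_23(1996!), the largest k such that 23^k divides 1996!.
v_23(1996!) = 89

Legendre's formula: v_p(n!) = Σ_{k ≥ 1} ⌊n / p^k⌋. For p = 23, n = 1996, the terms are:
  ⌊1996/23^1⌋ = ⌊1996/23⌋ = 86
  ⌊1996/23^2⌋ = ⌊1996/529⌋ = 3
(the next term ⌊1996/23^3⌋ = 0, terminating the sum). Summing: v_23(1996!) = 86 + 3 = 89.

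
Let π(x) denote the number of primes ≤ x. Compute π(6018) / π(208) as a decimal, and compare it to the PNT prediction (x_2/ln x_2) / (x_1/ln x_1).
π(6018)/π(208) = 785/46 ≈ 17.0652;  PNT prediction ≈ 17.7454.

π(208) = 46 and π(6018) = 785, so π(6018)/π(208) ≈ 17.0652. The PNT-predicted ratio is (6018/ln(6018)) / (208/ln(208)) ≈ 17.7454. The two agree to within a few percent, as expected.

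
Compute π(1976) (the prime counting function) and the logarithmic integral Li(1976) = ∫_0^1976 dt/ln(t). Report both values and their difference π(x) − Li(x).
π(1976) = 298;  Li(1976) ≈ 311.65;  π(x) − Li(x) ≈ -13.65.

Direct count of primes ≤ 1976 gives π(1976) = 298. Numerical evaluation of the logarithmic integral gives Li(1976) ≈ 311.65. The difference π(x) − Li(x) ≈ -13.65 is typically negative for small/moderate x (Li(x) overestimates), though Littlewood's theorem shows this sign changes infinitely often.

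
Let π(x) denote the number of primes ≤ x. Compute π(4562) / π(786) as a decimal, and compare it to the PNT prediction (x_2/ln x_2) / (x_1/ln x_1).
π(4562)/π(786) = 618/137 ≈ 4.5109;  PNT prediction ≈ 4.5927.

π(786) = 137 and π(4562) = 618, so π(4562)/π(786) ≈ 4.5109. The PNT-predicted ratio is (4562/ln(4562)) / (786/ln(786)) ≈ 4.5927. The two agree to within a few percent, as expected.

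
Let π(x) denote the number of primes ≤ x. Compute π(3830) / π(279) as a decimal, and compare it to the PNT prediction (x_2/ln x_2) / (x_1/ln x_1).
π(3830)/π(279) = 531/59 ≈ 9.0000;  PNT prediction ≈ 9.3694.

π(279) = 59 and π(3830) = 531, so π(3830)/π(279) ≈ 9.0000. The PNT-predicted ratio is (3830/ln(3830)) / (279/ln(279)) ≈ 9.3694. The two agree to within a few percent, as expected.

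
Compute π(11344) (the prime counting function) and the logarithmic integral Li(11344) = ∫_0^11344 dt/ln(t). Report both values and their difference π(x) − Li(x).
π(11344) = 1370;  Li(11344) ≈ 1391.05;  π(x) − Li(x) ≈ -21.05.

Direct count of primes ≤ 11344 gives π(11344) = 1370. Numerical evaluation of the logarithmic integral gives Li(11344) ≈ 1391.05. The difference π(x) − Li(x) ≈ -21.05 is typically negative for small/moderate x (Li(x) overestimates), though Littlewood's theorem shows this sign changes infinitely often.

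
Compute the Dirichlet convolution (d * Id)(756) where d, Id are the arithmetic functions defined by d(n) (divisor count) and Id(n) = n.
(d * Id)(756) = 5742

Divisors of 756: [1, 2, 3, 4, 6, 7, 9, 12, 14, 18, 21, 27, 28, 36, 42, 54, 63, 84, 108, 126, 189, 252, 378, 756]. For each d | 756:
  d = 1: d(1) · Id(756/1) = 1 · 756 = 756
  d = 2: d(2) · Id(756/2) = 2 · 378 = 756
  d = 3: d(3) · Id(756/3) = 2 · 252 = 504
  d = 4: d(4) · Id(756/4) = 3 · 189 = 567
  d = 6: d(6) · Id(756/6) = 4 · 126 = 504
  d = 7: d(7) · Id(756/7) = 2 · 108 = 216
  d = 9: d(9) · Id(756/9) = 3 · 84 = 252
  d = 12: d(12) · Id(756/12) = 6 · 63 = 378
  d = 14: d(14) · Id(756/14) = 4 · 54 = 216
  d = 18: d(18) · Id(756/18) = 6 · 42 = 252
  d = 21: d(21) · Id(756/21) = 4 · 36 = 144
  d = 27: d(27) · Id(756/27) = 4 · 28 = 112
  d = 28: d(28) · Id(756/28) = 6 · 27 = 162
  d = 36: d(36) · Id(756/36) = 9 · 21 = 189
  d = 42: d(42) · Id(756/42) = 8 · 18 = 144
  d = 54: d(54) · Id(756/54) = 8 · 14 = 112
  d = 63: d(63) · Id(756/63) = 6 · 12 = 72
  d = 84: d(84) · Id(756/84) = 12 · 9 = 108
  d = 108: d(108) · Id(756/108) = 12 · 7 = 84
  d = 126: d(126) · Id(756/126) = 12 · 6 = 72
  d = 189: d(189) · Id(756/189) = 8 · 4 = 32
  d = 252: d(252) · Id(756/252) = 18 · 3 = 54
  d = 378: d(378) · Id(756/378) = 16 · 2 = 32
  d = 756: d(756) · Id(756/756) = 24 · 1 = 24
Summing: (d * Id)(756) = 756 + 756 + 504 + 567 + 504 + 216 + 252 + 378 + 216 + 252 + 144 + 112 + 162 + 189 + 144 + 112 + 72 + 108 + 84 + 72 + 32 + 54 + 32 + 24 = 5742.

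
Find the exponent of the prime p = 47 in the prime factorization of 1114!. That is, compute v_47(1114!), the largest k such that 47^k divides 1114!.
v_47(1114!) = 23

Legendre's formula: v_p(n!) = Σ_{k ≥ 1} ⌊n / p^k⌋. For p = 47, n = 1114, the terms are:
  ⌊1114/47^1⌋ = ⌊1114/47⌋ = 23
(the next term ⌊1114/47^2⌋ = 0, terminating the sum). Summing: v_47(1114!) = 23 = 23.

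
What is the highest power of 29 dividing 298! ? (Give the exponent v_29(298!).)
v_29(298!) = 10

Legendre's formula: v_p(n!) = Σ_{k ≥ 1} ⌊n / p^k⌋. For p = 29, n = 298, the terms are:
  ⌊298/29^1⌋ = ⌊298/29⌋ = 10
(the next term ⌊298/29^2⌋ = 0, terminating the sum). Summing: v_29(298!) = 10 = 10.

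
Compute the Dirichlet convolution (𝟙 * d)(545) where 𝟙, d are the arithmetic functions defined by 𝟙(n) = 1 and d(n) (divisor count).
(𝟙 * d)(545) = 9

Divisors of 545: [1, 5, 109, 545]. For each d | 545:
  d = 1: 𝟙(1) · d(545/1) = 1 · 4 = 4
  d = 5: 𝟙(5) · d(545/5) = 1 · 2 = 2
  d = 109: 𝟙(109) · d(545/109) = 1 · 2 = 2
  d = 545: 𝟙(545) · d(545/545) = 1 · 1 = 1
Summing: (𝟙 * d)(545) = 4 + 2 + 2 + 1 = 9.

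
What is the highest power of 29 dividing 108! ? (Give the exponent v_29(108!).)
v_29(108!) = 3

Legendre's formula: v_p(n!) = Σ_{k ≥ 1} ⌊n / p^k⌋. For p = 29, n = 108, the terms are:
  ⌊108/29^1⌋ = ⌊108/29⌋ = 3
(the next term ⌊108/29^2⌋ = 0, terminating the sum). Summing: v_29(108!) = 3 = 3.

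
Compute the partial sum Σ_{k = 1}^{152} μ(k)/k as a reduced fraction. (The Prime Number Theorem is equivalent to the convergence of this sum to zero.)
Σ μ(k)/k = 498553581288971583508015817946071430122138094746515981177/75106511663943725776296745409664000450228387787452181363970

Values of μ(k) for 1 ≤ k ≤ 152: μ(1) = 1, μ(2) = -1, μ(3) = -1, μ(5) = -1, μ(6) = 1, μ(7) = -1, μ(10) = 1, μ(11) = -1, μ(13) = -1, μ(14) = 1, μ(15) = 1, μ(17) = -1, μ(19) = -1, μ(21) = 1, μ(22) = 1, μ(23) = -1, μ(26) = 1, μ(29) = -1, μ(30) = -1, μ(31) = -1, μ(33) = 1, μ(34) = 1, μ(35) = 1, μ(37) = -1, μ(38) = 1, μ(39) = 1, μ(41) = -1, μ(42) = -1, μ(43) = -1, μ(46) = 1, μ(47) = -1, μ(51) = 1, μ(53) = -1, μ(55) = 1, μ(57) = 1, μ(58) = 1, μ(59) = -1, μ(61) = -1, μ(62) = 1, μ(65) = 1, μ(66) = -1, μ(67) = -1, μ(69) = 1, μ(70) = -1, μ(71) = -1, μ(73) = -1, μ(74) = 1, μ(77) = 1, μ(78) = -1, μ(79) = -1, μ(82) = 1, μ(83) = -1, μ(85) = 1, μ(86) = 1, μ(87) = 1, μ(89) = -1, μ(91) = 1, μ(93) = 1, μ(94) = 1, μ(95) = 1, μ(97) = -1, μ(101) = -1, μ(102) = -1, μ(103) = -1, μ(105) = -1, μ(106) = 1, μ(107) = -1, μ(109) = -1, μ(110) = -1, μ(111) = 1, μ(113) = -1, μ(114) = -1, μ(115) = 1, μ(118) = 1, μ(119) = 1, μ(122) = 1, μ(123) = 1, μ(127) = -1, μ(129) = 1, μ(130) = -1, μ(131) = -1, μ(133) = 1, μ(134) = 1, μ(137) = -1, μ(138) = -1, μ(139) = -1, μ(141) = 1, μ(142) = 1, μ(143) = 1, μ(145) = 1, μ(146) = 1, μ(149) = -1, μ(151) = -1, with μ = 0 on non-squarefree integers. Summing μ(k)/k for k where μ(k) ≠ 0 gives 498553581288971583508015817946071430122138094746515981177/75106511663943725776296745409664000450228387787452181363970 ≈ 0.0066. (PNT ⟺ this sum → 0 as n → ∞.)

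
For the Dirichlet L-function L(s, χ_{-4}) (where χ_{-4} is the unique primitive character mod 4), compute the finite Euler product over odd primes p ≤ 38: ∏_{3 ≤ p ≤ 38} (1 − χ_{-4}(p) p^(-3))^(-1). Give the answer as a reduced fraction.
∏ = 23039676015771696171729025/23777920687809392849977344

The odd primes p ≤ 38 are [3, 5, 7, 11, 13, 17, 19, 23, 29, 31, 37]. For each, χ(p) = 1 if p ≡ 1 mod 4, χ(p) = −1 if p ≡ 3 mod 4. Taking (1 − χ(p)/p^3)^(-1) = p^3/(p^3 − χ(p)): (1 − (-1)/3^3)^(-1) · (1 − (1)/5^3)^(-1) · (1 − (-1)/7^3)^(-1) · (1 − (-1)/11^3)^(-1) · (1 − (1)/13^3)^(-1) · (1 − (1)/17^3)^(-1) · (1 − (-1)/19^3)^(-1) · (1 − (-1)/23^3)^(-1) · (1 − (1)/29^3)^(-1) · (1 − (-1)/31^3)^(-1) · (1 − (1)/37^3)^(-1) = 23039676015771696171729025/23777920687809392849977344.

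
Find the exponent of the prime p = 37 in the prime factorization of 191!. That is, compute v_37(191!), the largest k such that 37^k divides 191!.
v_37(191!) = 5

Legendre's formula: v_p(n!) = Σ_{k ≥ 1} ⌊n / p^k⌋. For p = 37, n = 191, the terms are:
  ⌊191/37^1⌋ = ⌊191/37⌋ = 5
(the next term ⌊191/37^2⌋ = 0, terminating the sum). Summing: v_37(191!) = 5 = 5.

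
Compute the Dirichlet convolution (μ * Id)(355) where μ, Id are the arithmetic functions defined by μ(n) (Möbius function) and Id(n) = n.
(μ * Id)(355) = 280

Divisors of 355: [1, 5, 71, 355]. For each d | 355:
  d = 1: μ(1) · Id(355/1) = 1 · 355 = 355
  d = 5: μ(5) · Id(355/5) = -1 · 71 = -71
  d = 71: μ(71) · Id(355/71) = -1 · 5 = -5
  d = 355: μ(355) · Id(355/355) = 1 · 1 = 1
Summing: (μ * Id)(355) = 355 + -71 + -5 + 1 = 280.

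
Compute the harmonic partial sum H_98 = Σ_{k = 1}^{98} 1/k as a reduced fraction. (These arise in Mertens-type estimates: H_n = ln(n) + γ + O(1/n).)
H_98 = 360264457021270114060513483605065190394007/69720375229712477164533808935312303556800

Direct summation: H_98 = 1 + 1/2 + ... + 1/98. The least common denominator is lcm(1, ..., 98) = 69720375229712477164533808935312303556800; over this denominator the numerator is 69720375229712477164533808935312303556800 + 34860187614856238582266904467656151778400 + 23240125076570825721511269645104101185600 + 17430093807428119291133452233828075889200 + 13944075045942495432906761787062460711360 + 11620062538285412860755634822552050592800 + 9960053604244639594933401276473186222400 + 8715046903714059645566726116914037944600 + 7746708358856941907170423215034700395200 + 6972037522971247716453380893531230355680 + 6338215929973861560412164448664754868800 + 5810031269142706430377817411276025296400 + 5363105786900959781887216071947100273600 + 4980026802122319797466700638236593111200 + 4648025015314165144302253929020820237120 + 4357523451857029822783363058457018972300 + 4101198542924263362619635819724253150400 + 3873354179428470953585211607517350197600 + 3669493433142761956028095207121700187200 + 3486018761485623858226690446765615177840 + 3320017868081546531644467092157728740800 + 3169107964986930780206082224332377434400 + 3031320662161412050631904736317926241600 + 2905015634571353215188908705638012648200 + 2788815009188499086581352357412492142272 + 2681552893450479890943608035973550136800 + 2582236119618980635723474405011566798400 + 2490013401061159898733350319118296555600 + 2404150869990085419466683066734907019200 + 2324012507657082572151126964510410118560 + 2249044362248789585952703514042332372800 + 2178761725928514911391681529228509486150 + 2112738643324620520137388149554918289600 + 2050599271462131681309817909862126575200 + 1992010720848927918986680255294637244480 + 1936677089714235476792605803758675098800 + 1884334465667904788230643484738170366400 + 1834746716571380978014047603560850093600 + 1787701928966986593962405357315700091200 + 1743009380742811929113345223382807588920 + 1700496956822255540598385583788104964800 + 1660008934040773265822233546078864370400 + 1621404075109592492198460672914239617600 + 1584553982493465390103041112166188717200 + 1549341671771388381434084643006940079040 + 1515660331080706025315952368158963120800 + 1483412238930052705628378913517283054400 + 1452507817285676607594454352819006324100 + 1422864800606377084990485896639026603200 + 1394407504594249543290676178706246071136 + 1367066180974754454206545273241417716800 + 1340776446725239945471804017986775068400 + 1315478777919103342727052998779477425600 + 1291118059809490317861737202505783399200 + 1267643185994772312082432889732950973760 + 1245006700530579949366675159559148277800 + 1223164477714253985342698402373900062400 + 1202075434995042709733341533367453509600 + 1181701275079872494314132354835801755200 + 1162006253828541286075563482255205059280 + 1142956970978893068271046048119873828800 + 1124522181124394792976351757021166186400 + 1106672622693848843881489030719242913600 + 1089380862964257455695840764614254743075 + 1072621157380191956377443214389420054720 + 1056369321662310260068694074777459144800 + 1040602615368842942754235954258392590400 + 1025299635731065840654908954931063287600 + 1010440220720470683543968245439308747200 + 996005360424463959493340127647318622240 + 981977115911443340345546604722708500800 + 968338544857117738396302901879337549400 + 955073633283732563897723410072771281600 + 942167232833952394115321742369085183200 + 929605003062833028860450785804164047424 + 917373358285690489007023801780425046800 + 905459418567694508630309206952107838400 + 893850964483493296981202678657850045600 + 882536395312816166639668467535598779200 + 871504690371405964556672611691403794460 + 860745373206326878574491468337188932800 + 850248478411127770299192791894052482400 + 840004520839909363428118179943521729600 + 830004467020386632911116773039432185200 + 820239708584852672523927163944850630080 + 810702037554796246099230336457119808800 + 801383623330028473155561022244969006400 + 792276991246732695051520556083094358600 + 783375002581039069264424819497891051200 + 774670835885694190717042321503470039520 + 766157969557279968841030867421014324800 + 757830165540353012657976184079481560400 + 749681454082929861984234504680777457600 + 741706119465026352814189456758641527200 + 733898686628552391205619041424340037440 + 726253908642838303797227176409503162050 + 718766754945489455304472257065075294400 + 711432400303188542495242948319513301600 = 360264457021270114060513483605065190394007, so H_98 = 360264457021270114060513483605065190394007/69720375229712477164533808935312303556800 (already in lowest terms) ≈ 5.16728. (The PNT-adjacent estimate ln(98) + γ ≈ 5.16218 matches within O(1/n).)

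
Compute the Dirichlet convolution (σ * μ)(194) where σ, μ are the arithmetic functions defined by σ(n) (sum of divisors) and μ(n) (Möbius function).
(σ * μ)(194) = 194

Divisors of 194: [1, 2, 97, 194]. For each d | 194:
  d = 1: σ(1) · μ(194/1) = 1 · 1 = 1
  d = 2: σ(2) · μ(194/2) = 3 · -1 = -3
  d = 97: σ(97) · μ(194/97) = 98 · -1 = -98
  d = 194: σ(194) · μ(194/194) = 294 · 1 = 294
Summing: (σ * μ)(194) = 1 + -3 + -98 + 294 = 194.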